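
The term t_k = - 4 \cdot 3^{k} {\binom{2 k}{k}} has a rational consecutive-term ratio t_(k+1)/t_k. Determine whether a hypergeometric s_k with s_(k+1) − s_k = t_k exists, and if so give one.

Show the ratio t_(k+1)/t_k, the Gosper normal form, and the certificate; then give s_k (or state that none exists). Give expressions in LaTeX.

not Gosper-summable; s_k does not exist

The ratio is 6*(2*k + 1)/(k + 1).
Normal form (A,B,C) = (12*k + 6, k + 1, 1).
f must satisfy (12*k + 6)·f(k+1) − (k)·f(k) = 1.
Bound: deg f ≤ -1.
d = -1 < 0 ⇒ no nonzero polynomial f; not summable.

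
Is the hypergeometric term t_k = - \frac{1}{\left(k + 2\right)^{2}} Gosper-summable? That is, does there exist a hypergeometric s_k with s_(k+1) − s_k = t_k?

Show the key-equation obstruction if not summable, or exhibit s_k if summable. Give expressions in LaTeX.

No; the coefficient equations for f are inconsistent.

The ratio is (k + 2)**2/(k + 3)**2.
A = k**2 + 4*k + 4, B = k**2 + 6*k + 9, C = 1.
Key eq: (k**2 + 4*k + 4)·f(k+1) = (k**2 + 4*k + 4)·f(k) + (1).
From deg A=2, deg B=2, deg C=0: d=0.
Generic f = c0 gives residual -1; -1 = 0 cannot hold, so t_k is not Gosper-summable.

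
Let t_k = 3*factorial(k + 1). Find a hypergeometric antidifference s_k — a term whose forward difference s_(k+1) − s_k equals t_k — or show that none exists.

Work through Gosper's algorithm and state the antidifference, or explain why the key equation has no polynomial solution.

not Gosper-summable; s_k does not exist

t_(k+1)/t_k = k + 2.
Gosper form: A/B · C(k+1)/C(k) with A=k + 2, B=1, C=1.
Need (k + 2)·f(k+1) − (1)·f(k) = 1.
deg f ≤ -1 (via 1,0,0).
d = -1 < 0 ⇒ no nonzero polynomial f; not summable.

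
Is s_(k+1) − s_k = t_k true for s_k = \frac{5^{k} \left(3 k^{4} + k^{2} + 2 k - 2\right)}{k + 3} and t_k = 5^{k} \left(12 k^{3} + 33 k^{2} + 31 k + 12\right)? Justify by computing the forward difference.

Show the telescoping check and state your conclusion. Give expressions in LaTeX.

Invalid: residual \frac{5^{k} \left(- 24 k^{4} - 132 k^{3} - 266 k^{2} - 202 k - 76\right)}{k^{2} + 7 k + 12} ≠ 0.

s_(k+1) = 5**(k + 1)*(2*k + 3*(k + 1)**4 + (k + 1)**2)/(k + 4)
s_(k+1) − s_k = 5**k*(12*k**5 + 93*k**4 + 274*k**3 + 359*k**2 + 254*k + 68)/(k**2 + 7*k + 12)
(s_(k+1) − s_k) − t_k = 5**k*(-24*k**4 - 132*k**3 - 266*k**2 - 202*k - 76)/(k**2 + 7*k + 12)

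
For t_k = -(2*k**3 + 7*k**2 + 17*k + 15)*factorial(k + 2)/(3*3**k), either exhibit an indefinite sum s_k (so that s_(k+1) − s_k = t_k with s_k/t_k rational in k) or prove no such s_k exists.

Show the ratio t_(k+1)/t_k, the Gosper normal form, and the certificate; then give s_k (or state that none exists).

s_k = -k*(2*k + 3)*factorial(k + 2)/3**k

Ratio r(k) = (2*k**4 + 19*k**3 + 76*k**2 + 152*k + 123)/(3*(2*k**3 + 7*k**2 + 17*k + 15)).
A = k/3 + 1, B = 1, C = k**3 + 7*k**2/2 + 17*k/2 + 15/2.
Need (k/3 + 1)·f(k+1) − (1)·f(k) = k**3 + 7*k**2/2 + 17*k/2 + 15/2.
Bound: deg f ≤ 2.
Coefficient equations give f(k) = 3*k*(2*k + 3)/2.
R(k) = B(k−1)·f(k)/C(k) = 3*k*(2*k + 3)/(2*k**3 + 7*k**2 + 17*k + 15); s_k = R·t_k = -k*(2*k + 3)*factorial(k + 2)/3**k.
Δs = -(2*k**3 + 7*k**2 + 17*k + 15)*factorial(k + 2)/(3*3**k), as required.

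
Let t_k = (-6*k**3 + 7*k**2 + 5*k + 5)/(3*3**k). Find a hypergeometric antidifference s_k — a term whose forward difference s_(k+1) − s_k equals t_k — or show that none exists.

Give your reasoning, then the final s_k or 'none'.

s_k = (3*k**3 + k**2 + 3*k + 1)/3**k

The ratio is (6*k**3 + 11*k**2 - k - 11)/(3*(6*k**3 - 7*k**2 - 5*k - 5)).
Normal form (A,B,C) = (1/3, 1, k**3 - 7*k**2/6 - 5*k/6 - 5/6).
f must satisfy (1/3)·f(k+1) − (1)·f(k) = k**3 - 7*k**2/6 - 5*k/6 - 5/6.
d = 3 from the (0,0,3) case.
Solving with deg f ≤ 3: f(k) = -(3*k + 1)*(k**2 + 1)/2.
So s_k = (B(k−1)f/C)·t_k = (-3*(3*k + 1)*(k**2 + 1)/(6*k**3 - 7*k**2 - 5*k - 5))·t_k = (3*k**3 + k**2 + 3*k + 1)/3**k.
Verify: (-6*k**3 + 7*k**2 + 5*k + 5)/(3*3**k) matches t_k.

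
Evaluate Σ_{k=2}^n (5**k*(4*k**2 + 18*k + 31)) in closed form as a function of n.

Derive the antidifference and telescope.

S(n) = 5*5**n*n**2 + 20*5**n*n + 35*5**n - 300

Ratio r(k) = 5*(4*k**2 + 26*k + 53)/(4*k**2 + 18*k + 31).
Normal form (A,B,C) = (5, 1, k**2 + 9*k/2 + 31/4).
Set up (5)·f(k+1) − (1)·f(k) − (k**2 + 9*k/2 + 31/4) = 0.
deg f ≤ 2 (via 0,0,2).
Match coefficients ⇒ f(k) = (k**2 + 2*k + 4)/4.
Then R = B(k−1)f/C = (k**2 + 2*k + 4)/(4*k**2 + 18*k + 31), so s_k = R(k)·t_k = 5**k*(k**2 + 2*k + 4).
s_(k+1) − s_k = 5**k*(4*k**2 + 18*k + 31) = t_k.
Telescope: S(n) = s_(n+1) − s_(2) = 5**(n + 1)*(n**2 + 4*n + 7) − (300) = 5*5**n*n**2 + 20*5**n*n + 35*5**n - 300.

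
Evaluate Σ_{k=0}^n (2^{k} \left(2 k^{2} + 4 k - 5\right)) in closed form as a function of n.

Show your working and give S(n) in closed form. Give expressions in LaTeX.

S(n) = 4 \cdot 2^{n} n^{2} - 6 \cdot 2^{n} + 1

Step 1: r(k) = 2*(2*k**2 + 8*k + 1)/(2*k**2 + 4*k - 5).
Gosper form: A/B · C(k+1)/C(k) with A=2, B=1, C=k**2 + 2*k - 5/2.
f must satisfy (2)·f(k+1) − (1)·f(k) = k**2 + 2*k - 5/2.
d = 2 from the (0,0,2) case.
Match coefficients ⇒ f(k) = (2*k**2 - 4*k - 1)/2.
Get s_k = R·t_k = 2**k*(2*k**2 - 4*k - 1) with R(k) = B(k−1)f(k)/C(k) = (2*k**2 - 4*k - 1)/(2*k**2 + 4*k - 5).
Check: Δs_k = 2**k*(2*k**2 + 4*k - 5). ✓
Σ_(k=0)^n t_k = s_(n+1) − s_(0) = (2**(n + 1)*(2*n**2 - 3)) − (-1), i.e. 4*2**n*n**2 - 6*2**n + 1.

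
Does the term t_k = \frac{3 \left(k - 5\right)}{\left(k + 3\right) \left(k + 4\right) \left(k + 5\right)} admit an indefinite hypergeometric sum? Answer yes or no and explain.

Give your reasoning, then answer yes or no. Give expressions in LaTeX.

Yes. s_k = \frac{k \left(- k - 19\right)}{4 \left(k + 3\right) \left(k + 4\right)}.

r(k) = (k - 4)*(k + 3)/((k - 5)*(k + 6)) after simplifying.
Normal form (A,B,C) = (k + 3, k + 6, k - 5).
Set up (k + 3)·f(k+1) − (k + 5)·f(k) − (k - 5) = 0.
d = 2 from the (1,1,1) case.
Match coefficients ⇒ f(k) = -k*(k + 19)/12.
R(k) = B(k−1)·f(k)/C(k) = -k*(k + 5)*(k + 19)/(12*(k - 5)); s_k = R·t_k = k*(-k - 19)/(4*(k + 3)*(k + 4)).
s_(k+1) − s_k = 3*(k - 5)/(k**3 + 12*k**2 + 47*k + 60) = t_k.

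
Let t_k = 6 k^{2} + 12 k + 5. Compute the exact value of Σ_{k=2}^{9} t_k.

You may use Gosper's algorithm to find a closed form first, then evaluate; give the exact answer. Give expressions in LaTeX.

Ratio r(k) = (6*k**2 + 24*k + 23)/(6*k**2 + 12*k + 5).
Gosper form: A/B · C(k+1)/C(k) with A=1, B=1, C=k**2 + 2*k + 5/6.
Solve (1)·f(k+1) − (1)·f(k) = k**2 + 2*k + 5/6.
d = 3 from the (0,0,2) case.
A polynomial solution: f(k) = k**2*(2*k + 3)/6.
So s_k = (B(k−1)f/C)·t_k = (k**2*(2*k + 3)/(6*k**2 + 12*k + 5))·t_k = k**2*(2*k + 3).
Check: Δs_k = 6*k**2 + 12*k + 5. ✓
Σ_(k=2)^(9) t_k = s_(10) − s_(2) = 2300 − (28) = 2272.

Σ = 2272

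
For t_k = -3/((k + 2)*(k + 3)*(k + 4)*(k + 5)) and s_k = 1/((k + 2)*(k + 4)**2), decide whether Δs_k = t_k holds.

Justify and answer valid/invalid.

Invalid: residual (4*k + 17)/(k**6 + 23*k**5 + 217*k**4 + 1073*k**3 + 2926*k**2 + 4160*k + 2400) ≠ 0.

s_(k+1) = 1/((k + 3)*(k + 5)**2)
s_(k+1) − s_k = 1/((k + 3)*(k + 5)**2) - 1/((k + 2)*(k + 4)**2)
(s_(k+1) − s_k) − t_k = (4*k + 17)/(k**6 + 23*k**5 + 217*k**4 + 1073*k**3 + 2926*k**2 + 4160*k + 2400)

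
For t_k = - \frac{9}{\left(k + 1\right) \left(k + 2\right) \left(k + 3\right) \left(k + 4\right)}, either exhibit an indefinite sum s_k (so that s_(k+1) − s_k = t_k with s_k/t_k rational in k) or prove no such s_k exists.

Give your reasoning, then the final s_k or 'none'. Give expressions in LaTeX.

t_(k+1)/t_k = (k + 1)/(k + 5).
Take A(k)=k + 1, B(k)=k + 5, C(k)=1.
f must satisfy (k + 1)·f(k+1) − (k + 4)·f(k) = 1.
Degrees (1,1,0) ⇒ d ≤ 3.
Solving with deg f ≤ 3: f(k) = k*(k**2 + 6*k + 11)/18.
Certificate R = B(k−1)f/C = k*(k + 4)*(k**2 + 6*k + 11)/18 gives s_k = k*(-k**2 - 6*k - 11)/(2*(k + 1)*(k + 2)*(k + 3)).
Verify: -9/(k**4 + 10*k**3 + 35*k**2 + 50*k + 24) matches t_k.

s_k = \frac{k \left(- k^{2} - 6 k - 11\right)}{2 \left(k + 1\right) \left(k + 2\right) \left(k + 3\right)}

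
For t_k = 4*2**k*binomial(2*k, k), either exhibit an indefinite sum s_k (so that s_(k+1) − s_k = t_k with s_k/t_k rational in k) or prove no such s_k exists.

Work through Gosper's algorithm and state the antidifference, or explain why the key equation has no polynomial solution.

Ratio r(k) = 4*(2*k + 1)/(k + 1).
Factor: A=8*k + 4; B=k + 1; C=1.
Set up (8*k + 4)·f(k+1) − (k)·f(k) − (1) = 0.
From deg A=1, deg B=1, deg C=0: d=-1.
deg f ≤ -1 is impossible — no certificate.

none (Gosper's algorithm certifies no s_k)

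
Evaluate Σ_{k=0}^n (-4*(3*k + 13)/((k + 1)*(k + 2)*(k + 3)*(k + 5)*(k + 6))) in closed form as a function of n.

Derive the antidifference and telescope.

S(n) = 2*(-n**3 - 11*n**2 - 36*n - 26)/(5*(n**3 + 11*n**2 + 36*n + 36))

Ratio r(k) = (k + 1)*(k + 5)*(3*k + 16)/((k + 4)*(k + 7)*(3*k + 13)).
Factor: A=k + 1; B=k + 7; C=k**2 + 25*k/3 + 52/3.
Solve (k + 1)·f(k+1) − (k + 6)·f(k) = k**2 + 25*k/3 + 52/3.
From deg A=1, deg B=1, deg C=2: d=5.
Solve for f: f(k) = k*(k + 3)*(k + 4)*(k**2 + 8*k + 17)/30 (degree 5 ≤ 5).
So s_k = (B(k−1)f/C)·t_k = (k*(k + 3)*(k + 6)*(k**2 + 8*k + 17)/(10*(3*k + 13)))·t_k = 2*k*(-k**2 - 8*k - 17)/(5*(k**3 + 8*k**2 + 17*k + 10)).
Verify: 4*(-3*k - 13)/(k**5 + 17*k**4 + 107*k**3 + 307*k**2 + 396*k + 180) matches t_k.
Telescope: S(n) = s_(n+1) − s_(0) = 2*(-n**3 - 11*n**2 - 36*n - 26)/(5*(n**3 + 11*n**2 + 36*n + 36)) − (0) = 2*(-n**3 - 11*n**2 - 36*n - 26)/(5*(n**3 + 11*n**2 + 36*n + 36)).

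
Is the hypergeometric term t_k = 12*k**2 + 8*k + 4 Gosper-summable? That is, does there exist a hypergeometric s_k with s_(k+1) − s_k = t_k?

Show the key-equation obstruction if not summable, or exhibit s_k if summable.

Yes. s_k = 2*k*(2*k**2 - k + 1).

r(k) = (3*k**2 + 8*k + 6)/(3*k**2 + 2*k + 1) after simplifying.
Factor: A=1; B=1; C=k**2 + 2*k/3 + 1/3.
Solve (1)·f(k+1) − (1)·f(k) = k**2 + 2*k/3 + 1/3.
deg f ≤ 3 (via 0,0,2).
Coefficient equations give f(k) = k*(2*k**2 - k + 1)/6.
So s_k = (B(k−1)f/C)·t_k = (k*(2*k**2 - k + 1)/(2*(3*k**2 + 2*k + 1)))·t_k = 2*k*(2*k**2 - k + 1).
s_(k+1) − s_k = 12*k**2 + 8*k + 4 = t_k.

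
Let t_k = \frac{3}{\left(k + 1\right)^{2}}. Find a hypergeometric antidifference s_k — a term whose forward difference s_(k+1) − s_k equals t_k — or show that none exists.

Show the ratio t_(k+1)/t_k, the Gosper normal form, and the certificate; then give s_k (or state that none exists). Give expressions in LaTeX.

r(k) = (k + 1)**2/(k + 2)**2 after simplifying.
Take A(k)=k**2 + 2*k + 1, B(k)=k**2 + 4*k + 4, C(k)=1.
Solve (k**2 + 2*k + 1)·f(k+1) − (k**2 + 2*k + 1)·f(k) = 1.
Bound: deg f ≤ 0.
Generic f = c0 gives residual -1; -1 = 0 cannot hold, so t_k is not Gosper-summable.

none (Gosper's algorithm certifies no s_k)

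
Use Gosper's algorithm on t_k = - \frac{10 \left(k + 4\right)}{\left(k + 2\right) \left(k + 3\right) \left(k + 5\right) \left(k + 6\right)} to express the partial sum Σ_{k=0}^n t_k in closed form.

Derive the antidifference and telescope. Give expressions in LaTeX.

Compute t_(k+1)/t_k: get (k + 2)*(k + 5)**2/((k + 4)**2*(k + 7)).
Factor: A=k + 2; B=k + 7; C=k**2 + 8*k + 16.
Need (k + 2)·f(k+1) − (k + 6)·f(k) = k**2 + 8*k + 16.
Bound: deg f ≤ 4.
Solve for f: f(k) = k*(k + 3)*(k + 4)*(k + 7)/20 (degree 4 ≤ 4).
Get s_k = R·t_k = k*(-k - 7)/(2*(k**2 + 7*k + 10)) with R(k) = B(k−1)f(k)/C(k) = k*(k + 3)*(k + 6)*(k + 7)/(20*(k + 4)).
s_(k+1) − s_k = 10*(-k - 4)/(k**4 + 16*k**3 + 91*k**2 + 216*k + 180) = t_k.
Telescope: S(n) = s_(n+1) − s_(0) = (-n**2 - 9*n - 8)/(2*(n**2 + 9*n + 18)) − (0) = (-n**2 - 9*n - 8)/(2*(n**2 + 9*n + 18)).

S(n) = \frac{- n^{2} - 9 n - 8}{2 \left(n^{2} + 9 n + 18\right)}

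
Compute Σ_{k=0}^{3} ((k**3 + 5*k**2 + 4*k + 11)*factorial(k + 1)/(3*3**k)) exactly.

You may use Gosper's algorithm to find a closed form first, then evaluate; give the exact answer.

Σ = 1267/27

The ratio is (k**4 + 10*k**3 + 33*k**2 + 55*k + 42)/(3*(k**3 + 5*k**2 + 4*k + 11)).
Normal form (A,B,C) = (k/3 + 2/3, 1, k**3 + 5*k**2 + 4*k + 11).
Solve (k/3 + 2/3)·f(k+1) − (1)·f(k) = k**3 + 5*k**2 + 4*k + 11.
Bound: deg f ≤ 2.
Coefficient equations give f(k) = 3*(k**2 + 4*k - 1).
R(k) = B(k−1)·f(k)/C(k) = 3*(k**2 + 4*k - 1)/(k**3 + 5*k**2 + 4*k + 11); s_k = R·t_k = (k**2 + 4*k - 1)*factorial(k + 1)/3**k.
Δs = (k**3 + 5*k**2 + 4*k + 11)*factorial(k + 1)/(3*3**k), as required.
Telescoping: Σ = s_(4) − s_(0) = 1240/27 − (-1) = 1267/27.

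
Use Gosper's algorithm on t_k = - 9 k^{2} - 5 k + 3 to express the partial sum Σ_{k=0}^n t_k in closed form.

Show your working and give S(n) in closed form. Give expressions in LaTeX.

S(n) = - 3 n^{3} - 7 n^{2} - n + 3

Step 1: r(k) = (9*k**2 + 23*k + 11)/(9*k**2 + 5*k - 3).
Normal form (A,B,C) = (1, 1, k**2 + 5*k/9 - 1/3).
f must satisfy (1)·f(k+1) − (1)·f(k) = k**2 + 5*k/9 - 1/3.
Bound: deg f ≤ 3.
A polynomial solution: f(k) = k*(3*k**2 - 2*k - 4)/9.
So s_k = (B(k−1)f/C)·t_k = (k*(3*k**2 - 2*k - 4)/(9*k**2 + 5*k - 3))·t_k = k*(-3*k**2 + 2*k + 4).
Δs = -9*k**2 - 5*k + 3, as required.
Telescope: S(n) = s_(n+1) − s_(0) = -3*n**3 - 7*n**2 - n + 3 − (0) = -3*n**3 - 7*n**2 - n + 3.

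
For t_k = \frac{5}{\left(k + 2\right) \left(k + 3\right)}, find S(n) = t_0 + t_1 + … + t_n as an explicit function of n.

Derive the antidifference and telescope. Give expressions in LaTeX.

S(n) = \frac{5 \left(n + 1\right)}{2 \left(n + 3\right)}

r(k) = (k + 2)/(k + 4) after simplifying.
Gosper form: A/B · C(k+1)/C(k) with A=k + 2, B=k + 4, C=1.
Key eq: (k + 2)·f(k+1) = (k + 3)·f(k) + (1).
deg f ≤ 1 (via 1,1,0).
Match coefficients ⇒ f(k) = k/2.
Certificate R = B(k−1)f/C = k*(k + 3)/2 gives s_k = 5*k/(2*(k + 2)).
Δs = 5/(k**2 + 5*k + 6), as required.
s_(n+1) = 5*(n + 1)/(2*(n + 3)) and s_(0) = 0, so S(n) = 5*(n + 1)/(2*(n + 3)).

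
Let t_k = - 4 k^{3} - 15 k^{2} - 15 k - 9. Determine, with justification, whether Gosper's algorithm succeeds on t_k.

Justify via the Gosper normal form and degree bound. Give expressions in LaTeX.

Yes. s_k = k \left(- k^{3} - 3 k^{2} - k - 4\right).

Ratio r(k) = (4*k**3 + 27*k**2 + 57*k + 43)/(4*k**3 + 15*k**2 + 15*k + 9).
Gosper form: A/B · C(k+1)/C(k) with A=1, B=1, C=k**3 + 15*k**2/4 + 15*k/4 + 9/4.
f must satisfy (1)·f(k+1) − (1)·f(k) = k**3 + 15*k**2/4 + 15*k/4 + 9/4.
d = 4 from the (0,0,3) case.
Match coefficients ⇒ f(k) = k*(k**3 + 3*k**2 + k + 4)/4.
R(k) = B(k−1)·f(k)/C(k) = k*(k**3 + 3*k**2 + k + 4)/(4*k**3 + 15*k**2 + 15*k + 9); s_k = R·t_k = k*(-k**3 - 3*k**2 - k - 4).
Δs = -4*k**3 - 15*k**2 - 15*k - 9, as required.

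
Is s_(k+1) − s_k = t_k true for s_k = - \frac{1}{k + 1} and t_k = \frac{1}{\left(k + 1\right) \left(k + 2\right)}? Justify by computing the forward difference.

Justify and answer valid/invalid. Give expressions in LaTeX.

s_(k+1) = -1/(k + 2)
s_(k+1) − s_k = 1/((k + 1)*(k + 2))
(s_(k+1) − s_k) − t_k = 0

Valid: the claim telescopes to t_k.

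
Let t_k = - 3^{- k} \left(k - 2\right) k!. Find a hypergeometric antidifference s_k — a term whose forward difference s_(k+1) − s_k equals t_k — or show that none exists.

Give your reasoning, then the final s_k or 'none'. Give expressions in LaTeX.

s_k = - 3^{1 - k} k!

r(k) = (k**2 - 1)/(3*(k - 2)) after simplifying.
Gosper form: A/B · C(k+1)/C(k) with A=k/3 + 1/3, B=1, C=k - 2.
Key eq: (k/3 + 1/3)·f(k+1) = (1)·f(k) + (k - 2).
Bound: deg f ≤ 0.
Coefficient equations give f(k) = 3.
Then R = B(k−1)f/C = 3/(k - 2), so s_k = R(k)·t_k = -3**(1 - k)*factorial(k).
Verify: -(k - 2)*factorial(k)/3**k matches t_k.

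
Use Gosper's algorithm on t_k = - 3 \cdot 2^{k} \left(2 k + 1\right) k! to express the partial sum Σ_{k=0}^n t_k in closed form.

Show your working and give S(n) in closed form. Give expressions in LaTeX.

S(n) = - 6 \cdot 2^{n} \left(n + 1\right)! + 3

The ratio is 2*(k + 1)*(2*k + 3)/(2*k + 1).
So A=2*k + 2 and B=1, with C=k + 1/2.
Set up (2*k + 2)·f(k+1) − (1)·f(k) − (k + 1/2) = 0.
Bound: deg f ≤ 0.
Coefficient equations give f(k) = 1/2.
Get s_k = R·t_k = -3*2**k*factorial(k) with R(k) = B(k−1)f(k)/C(k) = 1/(2*k + 1).
Δs = -3*2**k*(2*k + 1)*factorial(k), as required.
Σ_(k=0)^n t_k = s_(n+1) − s_(0) = (-6*2**n*factorial(n + 1)) − (-3), i.e. -6*2**n*factorial(n + 1) + 3.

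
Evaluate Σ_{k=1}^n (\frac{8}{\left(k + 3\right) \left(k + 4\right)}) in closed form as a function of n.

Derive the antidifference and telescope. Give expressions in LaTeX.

t_(k+1)/t_k = (k + 3)/(k + 5).
Normal form (A,B,C) = (k + 3, k + 5, 1).
Set up (k + 3)·f(k+1) − (k + 4)·f(k) − (1) = 0.
d = 1 from the (1,1,0) case.
Match coefficients ⇒ f(k) = k/3.
Certificate R = B(k−1)f/C = k*(k + 4)/3 gives s_k = 8*k/(3*(k + 3)).
s_(k+1) − s_k = 8/(k**2 + 7*k + 12) = t_k.
Σ_(k=1)^n t_k = s_(n+1) − s_(1) = (8*(n + 1)/(3*(n + 4))) − (2/3), i.e. 2*n/(n + 4).

S(n) = \frac{2 n}{n + 4}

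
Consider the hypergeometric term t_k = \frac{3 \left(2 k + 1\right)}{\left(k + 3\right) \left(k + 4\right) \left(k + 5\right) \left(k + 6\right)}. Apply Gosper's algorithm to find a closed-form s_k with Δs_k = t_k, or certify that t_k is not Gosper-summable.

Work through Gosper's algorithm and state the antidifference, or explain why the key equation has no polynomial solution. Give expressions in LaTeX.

s_k = \frac{k \left(k^{2} + 12 k + 2\right)}{15 \left(k + 3\right) \left(k + 4\right) \left(k + 5\right)}

Compute t_(k+1)/t_k: get (k + 3)*(2*k + 3)/((k + 7)*(2*k + 1)).
Gosper form: A/B · C(k+1)/C(k) with A=k + 3, B=k + 7, C=k + 1/2.
Solve (k + 3)·f(k+1) − (k + 6)·f(k) = k + 1/2.
From deg A=1, deg B=1, deg C=1: d=3.
A polynomial solution: f(k) = k*(k**2 + 12*k + 2)/90.
So s_k = (B(k−1)f/C)·t_k = (k*(k + 6)*(k**2 + 12*k + 2)/(45*(2*k + 1)))·t_k = k*(k**2 + 12*k + 2)/(15*(k + 3)*(k + 4)*(k + 5)).
Verify: 3*(2*k + 1)/(k**4 + 18*k**3 + 119*k**2 + 342*k + 360) matches t_k.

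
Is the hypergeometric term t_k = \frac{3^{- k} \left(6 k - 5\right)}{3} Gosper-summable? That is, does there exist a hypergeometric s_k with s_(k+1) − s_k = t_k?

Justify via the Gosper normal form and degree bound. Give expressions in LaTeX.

Compute t_(k+1)/t_k: get (6*k + 1)/(3*(6*k - 5)).
Normal form (A,B,C) = (1/3, 1, k - 5/6).
f must satisfy (1/3)·f(k+1) − (1)·f(k) = k - 5/6.
d = 1 from the (0,0,1) case.
Match coefficients ⇒ f(k) = -(3*k - 1)/2.
So s_k = (B(k−1)f/C)·t_k = (-3*(3*k - 1)/(6*k - 5))·t_k = (1 - 3*k)/3**k.
Δs = (6*k - 5)/(3*3**k), as required.

Yes. s_k = 3^{- k} \left(1 - 3 k\right).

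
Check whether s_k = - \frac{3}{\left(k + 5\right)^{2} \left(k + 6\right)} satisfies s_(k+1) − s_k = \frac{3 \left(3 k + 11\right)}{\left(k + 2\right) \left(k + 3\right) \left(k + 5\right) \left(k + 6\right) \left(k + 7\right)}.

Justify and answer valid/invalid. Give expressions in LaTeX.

s_(k+1) = -3/((k + 6)**2*(k + 7))
s_(k+1) − s_k = 3*(3*k + 17)/(k**5 + 29*k**4 + 335*k**3 + 1927*k**2 + 5520*k + 6300)
(s_(k+1) − s_k) − t_k = 36*(-k**2 - 9*k - 19)/(k**7 + 34*k**6 + 486*k**5 + 3776*k**4 + 17165*k**3 + 45462*k**2 + 64620*k + 37800)

Invalid: residual \frac{36 \left(- k^{2} - 9 k - 19\right)}{k^{7} + 34 k^{6} + 486 k^{5} + 3776 k^{4} + 17165 k^{3} + 45462 k^{2} + 64620 k + 37800} ≠ 0.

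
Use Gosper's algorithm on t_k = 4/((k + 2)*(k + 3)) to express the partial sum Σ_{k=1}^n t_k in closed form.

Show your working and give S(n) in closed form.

t_(k+1)/t_k = (k + 2)/(k + 4).
Take A(k)=k + 2, B(k)=k + 4, C(k)=1.
Solve (k + 2)·f(k+1) − (k + 3)·f(k) = 1.
From deg A=1, deg B=1, deg C=0: d=1.
Coefficient equations give f(k) = k/2.
Then R = B(k−1)f/C = k*(k + 3)/2, so s_k = R(k)·t_k = 2*k/(k + 2).
Verify: 4/(k**2 + 5*k + 6) matches t_k.
s_(n+1) = 2*(n + 1)/(n + 3) and s_(1) = 2/3, so S(n) = 4*n/(3*(n + 3)).

S(n) = 4*n/(3*(n + 3))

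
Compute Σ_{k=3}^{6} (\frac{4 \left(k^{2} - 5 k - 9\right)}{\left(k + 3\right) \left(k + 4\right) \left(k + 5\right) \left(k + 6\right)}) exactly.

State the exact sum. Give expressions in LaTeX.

The ratio is (k**3 - 22*k - 39)/(k**3 + 2*k**2 - 44*k - 63).
Normal form (A,B,C) = (k + 3, k + 7, k**2 - 5*k - 9).
Solve (k + 3)·f(k+1) − (k + 6)·f(k) = k**2 - 5*k - 9.
Bound: deg f ≤ 3.
Coefficient equations give f(k) = -k*(k**2 + 72*k + 107)/60.
R(k) = B(k−1)·f(k)/C(k) = -k*(k + 6)*(k**2 + 72*k + 107)/(60*(k**2 - 5*k - 9)); s_k = R·t_k = k*(-k**2 - 72*k - 107)/(15*(k + 3)*(k + 4)*(k + 5)).
Δs = 4*(k**2 - 5*k - 9)/(k**4 + 18*k**3 + 119*k**2 + 342*k + 360), as required.
Σ_(k=3)^(6) t_k = s_(7) − s_(3) = -7/30 − (-83/420) = -1/28.

Σ = -1/28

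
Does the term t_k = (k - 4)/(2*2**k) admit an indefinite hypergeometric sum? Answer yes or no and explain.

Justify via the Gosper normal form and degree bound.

Yes. s_k = (3 - k)/2**k.

t_(k+1)/t_k = (k - 3)/(2*(k - 4)).
A = 1/2, B = 1, C = k - 4.
f must satisfy (1/2)·f(k+1) − (1)·f(k) = k - 4.
deg f ≤ 1 (via 0,0,1).
Match coefficients ⇒ f(k) = -2*(k - 3).
Certificate R = B(k−1)f/C = -2*(k - 3)/(k - 4) gives s_k = (3 - k)/2**k.
Δs = (k - 4)/(2*2**k), as required.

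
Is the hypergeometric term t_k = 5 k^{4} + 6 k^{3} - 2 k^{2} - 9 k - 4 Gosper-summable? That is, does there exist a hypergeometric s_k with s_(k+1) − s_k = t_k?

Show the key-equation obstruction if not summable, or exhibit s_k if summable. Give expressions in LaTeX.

The ratio is (5*k**4 + 26*k**3 + 46*k**2 + 25*k - 4)/(5*k**4 + 6*k**3 - 2*k**2 - 9*k - 4).
A = 1, B = 1, C = k**4 + 6*k**3/5 - 2*k**2/5 - 9*k/5 - 4/5.
Solve (1)·f(k+1) − (1)·f(k) = k**4 + 6*k**3/5 - 2*k**2/5 - 9*k/5 - 4/5.
From deg A=0, deg B=0, deg C=4: d=5.
Solving with deg f ≤ 5: f(k) = k**2*(k**3 - k**2 - 2*k - 2)/5.
Get s_k = R·t_k = k**2*(k**3 - k**2 - 2*k - 2) with R(k) = B(k−1)f(k)/C(k) = k**2*(k**3 - k**2 - 2*k - 2)/(5*k**4 + 6*k**3 - 2*k**2 - 9*k - 4).
s_(k+1) − s_k = 5*k**4 + 6*k**3 - 2*k**2 - 9*k - 4 = t_k.

Yes. s_k = k^{2} \left(k^{3} - k^{2} - 2 k - 2\right).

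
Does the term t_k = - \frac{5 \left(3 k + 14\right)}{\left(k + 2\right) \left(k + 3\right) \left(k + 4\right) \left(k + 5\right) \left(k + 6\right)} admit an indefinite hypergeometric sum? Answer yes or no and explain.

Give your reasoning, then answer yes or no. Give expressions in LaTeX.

t_(k+1)/t_k = (k + 2)*(3*k + 17)/((k + 7)*(3*k + 14)).
Take A(k)=k + 2, B(k)=k + 7, C(k)=k + 14/3.
Solve (k + 2)·f(k+1) − (k + 6)·f(k) = k + 14/3.
Bound: deg f ≤ 4.
Solve for f: f(k) = k*(k + 4)*(k**2 + 10*k + 31)/90 (degree 4 ≤ 4).
R(k) = B(k−1)·f(k)/C(k) = k*(k + 4)*(k + 6)*(k**2 + 10*k + 31)/(30*(3*k + 14)); s_k = R·t_k = k*(-k**2 - 10*k - 31)/(6*(k**3 + 10*k**2 + 31*k + 30)).
s_(k+1) − s_k = 5*(-3*k - 14)/(k**5 + 20*k**4 + 155*k**3 + 580*k**2 + 1044*k + 720) = t_k.

Yes. s_k = \frac{k \left(- k^{2} - 10 k - 31\right)}{6 \left(k^{3} + 10 k^{2} + 31 k + 30\right)}.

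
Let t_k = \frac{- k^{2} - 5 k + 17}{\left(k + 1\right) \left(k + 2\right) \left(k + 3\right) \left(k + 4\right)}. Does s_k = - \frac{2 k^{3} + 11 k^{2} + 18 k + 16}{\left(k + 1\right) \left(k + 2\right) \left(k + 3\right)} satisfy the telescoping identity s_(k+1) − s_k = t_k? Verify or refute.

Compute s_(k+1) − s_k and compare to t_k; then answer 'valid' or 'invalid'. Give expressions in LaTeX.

Valid: the claim telescopes to t_k.

s_(k+1) = (-18*k - 2*(k + 1)**3 - 11*(k + 1)**2 - 34)/((k + 2)*(k + 3)*(k + 4))
s_(k+1) − s_k = (-k**2 - 5*k + 17)/(k**4 + 10*k**3 + 35*k**2 + 50*k + 24)
(s_(k+1) − s_k) − t_k = 0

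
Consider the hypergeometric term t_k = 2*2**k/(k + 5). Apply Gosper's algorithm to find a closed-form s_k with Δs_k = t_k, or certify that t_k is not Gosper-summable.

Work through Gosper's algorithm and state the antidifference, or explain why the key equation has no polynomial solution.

none (Gosper's algorithm certifies no s_k)

Step 1: r(k) = 2*(k + 5)/(k + 6).
Take A(k)=2*k + 10, B(k)=k + 6, C(k)=1.
Key eq: (2*k + 10)·f(k+1) = (k + 5)·f(k) + (1).
Bound: deg f ≤ -1.
d = -1 < 0 ⇒ no nonzero polynomial f; not summable.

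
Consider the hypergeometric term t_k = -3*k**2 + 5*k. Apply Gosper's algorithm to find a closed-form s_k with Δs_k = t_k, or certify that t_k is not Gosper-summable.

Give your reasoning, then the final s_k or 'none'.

s_k = k*(-k**2 + 4*k - 3)

r(k) = (3*k**2 + k - 2)/(k*(3*k - 5)) after simplifying.
Normal form (A,B,C) = (1, 1, k**2 - 5*k/3).
f must satisfy (1)·f(k+1) − (1)·f(k) = k**2 - 5*k/3.
Degrees (0,0,2) ⇒ d ≤ 3.
Coefficient equations give f(k) = k*(k - 3)*(k - 1)/3.
Certificate R = B(k−1)f/C = (k - 3)*(k - 1)/(3*k - 5) gives s_k = k*(-k**2 + 4*k - 3).
Check: Δs_k = k*(5 - 3*k). ✓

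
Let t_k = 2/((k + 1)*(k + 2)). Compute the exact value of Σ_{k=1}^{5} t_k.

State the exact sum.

Ratio r(k) = (k + 1)/(k + 3).
Factor: A=k + 1; B=k + 3; C=1.
Set up (k + 1)·f(k+1) − (k + 2)·f(k) − (1) = 0.
Degrees (1,1,0) ⇒ d ≤ 1.
Match coefficients ⇒ f(k) = k.
Get s_k = R·t_k = 2*k/(k + 1) with R(k) = B(k−1)f(k)/C(k) = k*(k + 2).
Verify: 2/(k**2 + 3*k + 2) matches t_k.
Evaluate s at k=6 and k=1: 12/7 and 1; difference 5/7.

Σ = 5/7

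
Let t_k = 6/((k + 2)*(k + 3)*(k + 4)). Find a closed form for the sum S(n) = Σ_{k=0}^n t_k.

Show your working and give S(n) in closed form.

Step 1: r(k) = (k + 2)/(k + 5).
A = k + 2, B = k + 5, C = 1.
Key eq: (k + 2)·f(k+1) = (k + 4)·f(k) + (1).
From deg A=1, deg B=1, deg C=0: d=2.
Match coefficients ⇒ f(k) = k*(k + 5)/12.
Then R = B(k−1)f/C = k*(k + 4)*(k + 5)/12, so s_k = R(k)·t_k = k*(k + 5)/(2*(k + 2)*(k + 3)).
Δs = 6/(k**3 + 9*k**2 + 26*k + 24), as required.
Σ_(k=0)^n t_k = s_(n+1) − s_(0) = ((n**2 + 7*n + 6)/(2*(n**2 + 7*n + 12))) − (0), i.e. (n**2 + 7*n + 6)/(2*(n**2 + 7*n + 12)).

S(n) = (n**2 + 7*n + 6)/(2*(n**2 + 7*n + 12))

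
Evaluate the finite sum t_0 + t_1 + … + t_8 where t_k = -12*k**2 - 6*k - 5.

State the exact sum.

Σ = -2709

r(k) = (12*k**2 + 30*k + 23)/(12*k**2 + 6*k + 5) after simplifying.
Factor: A=1; B=1; C=k**2 + k/2 + 5/12.
Need (1)·f(k+1) − (1)·f(k) = k**2 + k/2 + 5/12.
From deg A=0, deg B=0, deg C=2: d=3.
Match coefficients ⇒ f(k) = k*(4*k**2 - 3*k + 4)/12.
Then R = B(k−1)f/C = k*(4*k**2 - 3*k + 4)/(12*k**2 + 6*k + 5), so s_k = R(k)·t_k = k*(-4*k**2 + 3*k - 4).
s_(k+1) − s_k = -12*k**2 - 6*k - 5 = t_k.
Telescoping: Σ = s_(9) − s_(0) = -2709 − (0) = -2709.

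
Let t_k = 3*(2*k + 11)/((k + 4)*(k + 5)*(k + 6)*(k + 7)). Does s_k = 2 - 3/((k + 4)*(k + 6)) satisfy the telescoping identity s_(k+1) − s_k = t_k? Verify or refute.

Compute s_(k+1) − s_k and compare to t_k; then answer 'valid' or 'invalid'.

valid (s_(k+1) − s_k reduces to t_k)

s_(k+1) = 2 - 3/((k + 5)*(k + 7))
s_(k+1) − s_k = 3*(2*k + 11)/(k**4 + 22*k**3 + 179*k**2 + 638*k + 840)
(s_(k+1) − s_k) − t_k = 0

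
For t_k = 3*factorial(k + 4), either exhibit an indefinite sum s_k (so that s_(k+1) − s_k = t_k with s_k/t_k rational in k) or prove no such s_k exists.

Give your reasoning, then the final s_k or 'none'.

not Gosper-summable; s_k does not exist

Step 1: r(k) = k + 5.
So A=k + 5 and B=1, with C=1.
Key eq: (k + 5)·f(k+1) = (1)·f(k) + (1).
Degrees (1,0,0) ⇒ d ≤ -1.
deg f ≤ -1 is impossible — no certificate.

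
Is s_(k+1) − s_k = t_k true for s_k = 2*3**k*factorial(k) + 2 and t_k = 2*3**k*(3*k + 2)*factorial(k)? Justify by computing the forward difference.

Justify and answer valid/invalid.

valid; difference matches t_k

s_(k+1) = 6*3**k*k*factorial(k) + 6*3**k*factorial(k) + 2
s_(k+1) − s_k = 2*3**k*(3*k + 2)*factorial(k)
(s_(k+1) − s_k) − t_k = 0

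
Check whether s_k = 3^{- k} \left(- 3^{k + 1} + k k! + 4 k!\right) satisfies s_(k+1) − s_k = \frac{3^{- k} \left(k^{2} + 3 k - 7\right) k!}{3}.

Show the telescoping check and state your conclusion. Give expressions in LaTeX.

s_(k+1) = (-9*3**k + k**2*factorial(k) + 6*k*factorial(k) + 5*factorial(k))/(3*3**k)
s_(k+1) − s_k = (k**2 + 3*k - 7)*factorial(k)/(3*3**k)
(s_(k+1) − s_k) − t_k = 0

Valid: the claim telescopes to t_k.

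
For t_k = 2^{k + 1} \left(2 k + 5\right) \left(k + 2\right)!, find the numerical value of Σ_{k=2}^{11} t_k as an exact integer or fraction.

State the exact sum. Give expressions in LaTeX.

t_(k+1)/t_k = 2*(k + 3)*(2*k + 7)/(2*k + 5).
Gosper form: A/B · C(k+1)/C(k) with A=2*k + 6, B=1, C=k + 5/2.
Solve (2*k + 6)·f(k+1) − (1)·f(k) = k + 5/2.
deg f ≤ 0 (via 1,0,1).
Solve for f: f(k) = 1/2 (degree 0 ≤ 0).
Certificate R = B(k−1)f/C = 1/(2*k + 5) gives s_k = 2**(k + 1)*factorial(k + 2).
s_(k+1) − s_k = 2**(k + 1)*(2*k + 5)*factorial(k + 2) = t_k.
Telescoping: Σ = s_(12) − s_(2) = 714164561510400 − (192) = 714164561510208.

Σ = 714164561510208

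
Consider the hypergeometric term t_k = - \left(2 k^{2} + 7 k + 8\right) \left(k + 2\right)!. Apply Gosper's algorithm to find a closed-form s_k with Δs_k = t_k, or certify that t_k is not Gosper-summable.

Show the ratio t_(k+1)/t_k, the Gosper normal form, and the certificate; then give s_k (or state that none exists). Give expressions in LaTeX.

Ratio r(k) = (k + 3)*(7*k + 2*(k + 1)**2 + 15)/(2*k**2 + 7*k + 8).
Gosper form: A/B · C(k+1)/C(k) with A=k + 3, B=1, C=k**2 + 7*k/2 + 4.
Solve (k + 3)·f(k+1) − (1)·f(k) = k**2 + 7*k/2 + 4.
d = 1 from the (1,0,2) case.
Match coefficients ⇒ f(k) = (2*k + 1)/2.
Then R = B(k−1)f/C = (2*k + 1)/(2*k**2 + 7*k + 8), so s_k = R(k)·t_k = -(2*k + 1)*factorial(k + 2).
Check: Δs_k = -(2*k**2 + 7*k + 8)*factorial(k + 2). ✓

s_k = - \left(2 k + 1\right) \left(k + 2\right)!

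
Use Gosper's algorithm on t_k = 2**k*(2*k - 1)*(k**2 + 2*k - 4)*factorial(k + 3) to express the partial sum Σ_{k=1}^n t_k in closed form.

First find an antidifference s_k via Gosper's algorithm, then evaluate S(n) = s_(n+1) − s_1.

S(n) = 2*2**n*n**2*factorial(n + 4) - 4*2**n*n*factorial(n + 4) + 2*2**n*factorial(n + 4) - 48

The ratio is 2*(k + 4)*(2*k + 1)*(2*k + (k + 1)**2 - 2)/((2*k - 1)*(k**2 + 2*k - 4)).
Take A(k)=2*k + 8, B(k)=1, C(k)=k**3 + 3*k**2/2 - 5*k + 2.
f must satisfy (2*k + 8)·f(k+1) − (1)·f(k) = k**3 + 3*k**2/2 - 5*k + 2.
From deg A=1, deg B=0, deg C=3: d=2.
Solve for f: f(k) = (k - 2)**2/2 (degree 2 ≤ 2).
Then R = B(k−1)f/C = (k - 2)**2/((2*k - 1)*(k**2 + 2*k - 4)), so s_k = R(k)·t_k = 2**k*(k - 2)**2*factorial(k + 3).
Check: Δs_k = 2**k*(2*k - 1)*(k**2 + 2*k - 4)*factorial(k + 3). ✓
s_(n+1) = 2**(n + 1)*(n - 1)**2*factorial(n + 4) and s_(1) = 48, so S(n) = 2*2**n*n**2*factorial(n + 4) - 4*2**n*n*factorial(n + 4) + 2*2**n*factorial(n + 4) - 48.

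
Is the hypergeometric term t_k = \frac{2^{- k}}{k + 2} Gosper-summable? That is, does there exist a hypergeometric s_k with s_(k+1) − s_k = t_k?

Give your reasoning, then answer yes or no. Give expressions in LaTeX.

No. Not Gosper-summable.

t_(k+1)/t_k = (k + 2)/(2*(k + 3)).
So A=k/2 + 1 and B=k + 3, with C=1.
f must satisfy (k/2 + 1)·f(k+1) − (k + 2)·f(k) = 1.
Bound: deg f ≤ -1.
Bound -1 < 0, so the key equation has no polynomial solution.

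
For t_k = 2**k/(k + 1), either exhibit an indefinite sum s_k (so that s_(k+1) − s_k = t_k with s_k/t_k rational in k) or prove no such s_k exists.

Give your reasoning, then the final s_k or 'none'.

r(k) = 2*(k + 1)/(k + 2) after simplifying.
Normal form (A,B,C) = (2*k + 2, k + 2, 1).
Need (2*k + 2)·f(k+1) − (k + 1)·f(k) = 1.
deg f ≤ -1 (via 1,1,0).
Negative degree bound (-1): no f exists, t_k not Gosper-summable.

no hypergeometric antidifference exists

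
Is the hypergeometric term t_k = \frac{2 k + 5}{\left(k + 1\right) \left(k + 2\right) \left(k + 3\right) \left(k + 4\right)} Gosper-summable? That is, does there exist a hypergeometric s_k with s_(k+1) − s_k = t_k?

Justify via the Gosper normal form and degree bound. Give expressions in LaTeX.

Yes. s_k = \frac{k \left(k + 4\right)}{3 \left(k^{2} + 4 k + 3\right)}.

Compute t_(k+1)/t_k: get (k + 1)*(2*k + 7)/((k + 5)*(2*k + 5)).
Normal form (A,B,C) = (k + 1, k + 5, k + 5/2).
Solve (k + 1)·f(k+1) − (k + 4)·f(k) = k + 5/2.
From deg A=1, deg B=1, deg C=1: d=3.
Coefficient equations give f(k) = k*(k + 2)*(k + 4)/6.
Certificate R = B(k−1)f/C = k*(k + 2)*(k + 4)**2/(3*(2*k + 5)) gives s_k = k*(k + 4)/(3*(k**2 + 4*k + 3)).
s_(k+1) − s_k = (2*k + 5)/(k**4 + 10*k**3 + 35*k**2 + 50*k + 24) = t_k.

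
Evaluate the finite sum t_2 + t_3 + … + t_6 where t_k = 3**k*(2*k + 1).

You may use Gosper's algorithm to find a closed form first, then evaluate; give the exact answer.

Ratio r(k) = 3*(2*k + 3)/(2*k + 1).
Factor: A=3; B=1; C=k + 1/2.
Set up (3)·f(k+1) − (1)·f(k) − (k + 1/2) = 0.
Degrees (0,0,1) ⇒ d ≤ 1.
Match coefficients ⇒ f(k) = (k - 1)/2.
R(k) = B(k−1)·f(k)/C(k) = (k - 1)/(2*k + 1); s_k = R·t_k = 3**k*(k - 1).
Verify: 3**k*(2*k + 1) matches t_k.
Evaluate s at k=7 and k=2: 13122 and 9; difference 13113.

Σ = 13113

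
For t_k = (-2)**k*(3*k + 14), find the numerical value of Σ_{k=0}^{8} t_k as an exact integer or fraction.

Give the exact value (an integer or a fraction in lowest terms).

Σ = 6660

t_(k+1)/t_k = 2*(-3*k - 17)/(3*k + 14).
Take A(k)=-2, B(k)=1, C(k)=k + 14/3.
f must satisfy (-2)·f(k+1) − (1)·f(k) = k + 14/3.
From deg A=0, deg B=0, deg C=1: d=1.
A polynomial solution: f(k) = -(k + 4)/3.
Get s_k = R·t_k = (-2)**k*(-k - 4) with R(k) = B(k−1)f(k)/C(k) = -(k + 4)/(3*k + 14).
s_(k+1) − s_k = (-2)**k*(3*k + 14) = t_k.
Sum = s_(9) − s_(0); s_(9) = 6656, s_(0) = -4 ⇒ 6660.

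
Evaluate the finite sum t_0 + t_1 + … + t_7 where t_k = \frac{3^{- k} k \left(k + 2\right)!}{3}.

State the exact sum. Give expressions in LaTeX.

Σ = 44638/81

Step 1: r(k) = (k + 1)*(k + 3)/(3*k).
Factor: A=k/3 + 1; B=1; C=k.
Key eq: (k/3 + 1)·f(k+1) = (1)·f(k) + (k).
From deg A=1, deg B=0, deg C=1: d=0.
Solve for f: f(k) = 3 (degree 0 ≤ 0).
Then R = B(k−1)f/C = 3/k, so s_k = R(k)·t_k = factorial(k + 2)/3**k.
s_(k+1) − s_k = k*factorial(k + 2)/(3*3**k) = t_k.
Sum = s_(8) − s_(0); s_(8) = 44800/81, s_(0) = 2 ⇒ 44638/81.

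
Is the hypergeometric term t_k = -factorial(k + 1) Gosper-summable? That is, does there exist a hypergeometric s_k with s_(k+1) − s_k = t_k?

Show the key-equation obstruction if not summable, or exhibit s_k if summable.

Compute t_(k+1)/t_k: get k + 2.
Normal form (A,B,C) = (k + 2, 1, 1).
f must satisfy (k + 2)·f(k+1) − (1)·f(k) = 1.
From deg A=1, deg B=0, deg C=0: d=-1.
Bound -1 < 0, so the key equation has no polynomial solution.

No — t_k has no hypergeometric antidifference.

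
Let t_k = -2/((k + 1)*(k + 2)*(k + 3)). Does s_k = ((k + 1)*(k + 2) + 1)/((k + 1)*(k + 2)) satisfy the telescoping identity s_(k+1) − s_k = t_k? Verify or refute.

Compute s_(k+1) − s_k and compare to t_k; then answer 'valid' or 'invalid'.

valid; difference matches t_k

s_(k+1) = ((k + 2)*(k + 3) + 1)/((k + 2)*(k + 3))
s_(k+1) − s_k = -2/(k**3 + 6*k**2 + 11*k + 6)
(s_(k+1) − s_k) − t_k = 0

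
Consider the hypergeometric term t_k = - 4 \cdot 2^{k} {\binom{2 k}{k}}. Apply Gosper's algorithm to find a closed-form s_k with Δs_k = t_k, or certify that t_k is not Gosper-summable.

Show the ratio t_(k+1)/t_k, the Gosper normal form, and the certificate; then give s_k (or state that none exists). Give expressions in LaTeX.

no hypergeometric antidifference exists

r(k) = 4*(2*k + 1)/(k + 1) after simplifying.
Factor: A=8*k + 4; B=k + 1; C=1.
Need (8*k + 4)·f(k+1) − (k)·f(k) = 1.
Bound: deg f ≤ -1.
d = -1 < 0 ⇒ no nonzero polynomial f; not summable.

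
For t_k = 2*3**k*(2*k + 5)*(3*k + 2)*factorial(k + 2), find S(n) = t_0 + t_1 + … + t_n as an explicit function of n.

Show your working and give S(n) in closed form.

Compute t_(k+1)/t_k: get 3*(k + 3)*(2*k + 7)*(3*k + 5)/((2*k + 5)*(3*k + 2)).
Factor: A=3*k + 9; B=1; C=k**2 + 19*k/6 + 5/3.
Set up (3*k + 9)·f(k+1) − (1)·f(k) − (k**2 + 19*k/6 + 5/3) = 0.
From deg A=1, deg B=0, deg C=2: d=1.
Coefficient equations give f(k) = (2*k - 1)/6.
So s_k = (B(k−1)f/C)·t_k = ((2*k - 1)/((2*k + 5)*(3*k + 2)))·t_k = 2*3**k*(2*k - 1)*factorial(k + 2).
Verify: 2*3**k*(2*k + 5)*(3*k + 2)*factorial(k + 2) matches t_k.
Telescope: S(n) = s_(n+1) − s_(0) = 6*3**n*(2*n + 1)*factorial(n + 3) − (-4) = 12*3**n*n*factorial(n + 3) + 6*3**n*factorial(n + 3) + 4.

S(n) = 12*3**n*n*factorial(n + 3) + 6*3**n*factorial(n + 3) + 4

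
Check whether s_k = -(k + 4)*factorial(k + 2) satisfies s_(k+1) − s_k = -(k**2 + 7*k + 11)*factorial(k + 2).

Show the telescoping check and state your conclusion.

s_(k+1) = -(k + 5)*factorial(k + 3)
s_(k+1) − s_k = -(k**2 + 7*k + 11)*factorial(k + 2)
(s_(k+1) − s_k) − t_k = 0

valid; difference matches t_k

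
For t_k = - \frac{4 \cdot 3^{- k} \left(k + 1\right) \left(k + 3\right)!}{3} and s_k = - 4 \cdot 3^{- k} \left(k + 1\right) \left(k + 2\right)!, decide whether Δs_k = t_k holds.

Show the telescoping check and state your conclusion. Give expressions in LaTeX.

s_(k+1) = -4*(k + 2)*factorial(k + 3)/(3*3**k)
s_(k+1) − s_k = -4*(k**2 + 2*k + 3)*factorial(k + 2)/(3*3**k)
(s_(k+1) − s_k) − t_k = 8*k*factorial(k + 2)/(3*3**k)

Invalid: residual \frac{8 \cdot 3^{- k} k \left(k + 2\right)!}{3} ≠ 0.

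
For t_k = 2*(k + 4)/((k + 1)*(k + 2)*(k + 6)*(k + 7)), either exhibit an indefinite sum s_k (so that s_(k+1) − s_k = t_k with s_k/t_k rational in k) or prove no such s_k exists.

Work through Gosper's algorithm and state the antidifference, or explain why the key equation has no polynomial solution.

Compute t_(k+1)/t_k: get (k + 1)*(k + 5)*(k + 6)/((k + 3)*(k + 4)*(k + 8)).
So A=k + 1 and B=k + 8, with C=k**4 + 16*k**3 + 95*k**2 + 248*k + 240.
Need (k + 1)·f(k+1) − (k + 7)·f(k) = k**4 + 16*k**3 + 95*k**2 + 248*k + 240.
Degrees (1,1,4) ⇒ d ≤ 6.
Solve for f: f(k) = k*(k + 2)*(k + 3)*(k + 4)*(k + 5)*(k + 7)/12 (degree 6 ≤ 6).
Then R = B(k−1)f/C = k*(k + 2)*(k + 7)**2/(12*(k + 4)), so s_k = R(k)·t_k = k*(k + 7)/(6*(k**2 + 7*k + 6)).
Check: Δs_k = 2*(k + 4)/(k**4 + 16*k**3 + 83*k**2 + 152*k + 84). ✓

s_k = k*(k + 7)/(6*(k**2 + 7*k + 6))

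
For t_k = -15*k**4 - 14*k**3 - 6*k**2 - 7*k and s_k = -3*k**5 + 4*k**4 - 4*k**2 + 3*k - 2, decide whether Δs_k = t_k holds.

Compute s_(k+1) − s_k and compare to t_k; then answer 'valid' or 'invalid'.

s_(k+1) = 3*k - 3*(k + 1)**5 + 4*(k + 1)**4 - 4*(k + 1)**2 + 1
s_(k+1) − s_k = k*(-15*k**3 - 14*k**2 - 6*k - 7)
(s_(k+1) − s_k) − t_k = 0

valid; difference matches t_k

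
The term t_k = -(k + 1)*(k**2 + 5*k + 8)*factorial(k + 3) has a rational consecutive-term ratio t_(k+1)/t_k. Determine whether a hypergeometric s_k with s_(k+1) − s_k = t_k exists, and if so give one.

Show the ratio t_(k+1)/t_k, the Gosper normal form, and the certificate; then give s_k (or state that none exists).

s_k = -k*(k + 1)*factorial(k + 3)

The ratio is (k + 2)*(k + 4)*(5*k + (k + 1)**2 + 13)/((k + 1)*(k**2 + 5*k + 8)).
A = k + 4, B = 1, C = k**3 + 6*k**2 + 13*k + 8.
Set up (k + 4)·f(k+1) − (1)·f(k) − (k**3 + 6*k**2 + 13*k + 8) = 0.
Degrees (1,0,3) ⇒ d ≤ 2.
Coefficient equations give f(k) = k*(k + 1).
Get s_k = R·t_k = -k*(k + 1)*factorial(k + 3) with R(k) = B(k−1)f(k)/C(k) = k/(k**2 + 5*k + 8).
s_(k+1) − s_k = -(k + 1)*(k**2 + 5*k + 8)*factorial(k + 3) = t_k.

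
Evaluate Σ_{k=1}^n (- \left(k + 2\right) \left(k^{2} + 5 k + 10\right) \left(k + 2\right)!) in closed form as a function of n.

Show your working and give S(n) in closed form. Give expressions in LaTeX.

Ratio r(k) = (k + 3)**2*(5*k + (k + 1)**2 + 15)/((k + 2)*(k**2 + 5*k + 10)).
Normal form (A,B,C) = (k + 3, 1, k**3 + 7*k**2 + 20*k + 20).
Solve (k + 3)·f(k+1) − (1)·f(k) = k**3 + 7*k**2 + 20*k + 20.
d = 2 from the (1,0,3) case.
Solving with deg f ≤ 2: f(k) = k**2 + 3*k + 4.
Certificate R = B(k−1)f/C = (k**2 + 3*k + 4)/((k + 2)*(k**2 + 5*k + 10)) gives s_k = -(k**2 + 3*k + 4)*factorial(k + 2).
Δs = -(k + 2)*(k**2 + 5*k + 10)*factorial(k + 2), as required.
Telescope: S(n) = s_(n+1) − s_(1) = -(n**2 + 5*n + 8)*factorial(n + 3) − (-48) = -n**2*factorial(n + 3) - 5*n*factorial(n + 3) - 8*factorial(n + 3) + 48.

S(n) = - n^{2} \left(n + 3\right)! - 5 n \left(n + 3\right)! - 8 \left(n + 3\right)! + 48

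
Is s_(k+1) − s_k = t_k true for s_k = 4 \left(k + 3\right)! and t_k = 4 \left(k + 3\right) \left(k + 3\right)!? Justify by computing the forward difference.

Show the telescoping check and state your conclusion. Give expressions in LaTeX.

s_(k+1) = 4*factorial(k + 4)
s_(k+1) − s_k = 4*(k + 3)*factorial(k + 3)
(s_(k+1) − s_k) − t_k = 0

valid (s_(k+1) − s_k reduces to t_k)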